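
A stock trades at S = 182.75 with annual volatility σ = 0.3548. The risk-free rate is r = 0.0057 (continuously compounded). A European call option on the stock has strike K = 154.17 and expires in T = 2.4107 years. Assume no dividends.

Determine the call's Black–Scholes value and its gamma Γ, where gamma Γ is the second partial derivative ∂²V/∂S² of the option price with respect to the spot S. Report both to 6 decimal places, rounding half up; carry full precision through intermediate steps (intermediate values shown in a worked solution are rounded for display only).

price = 53.619771
Γ = 0.003292

σ√T = 0.3548·√2.4107 = 0.550878
d₁ = (ln(S/K) + (r+σ²/2)T) / (σ√T) = (ln(182.75/154.17) + (0.0057+0.3548²/2)·2.4107) / 0.550878 = (0.170063 + 0.165474) / 0.550878 = 0.609096
d₂ = d₁ − σ√T = 0.609096 − 0.550878 = 0.058218
e^{−rT} = e^{−0.0057·2.4107} = 0.986353
N(d₁) = 0.728770,  N(d₂) = 0.523213
Call price V = S·N(d₁) − K·e^{−rT}·N(d₂) = 133.182634 − 79.562863 = 53.619771
φ(d₁) = (1/√(2π))·e^{−d₁²/2} = 0.331397
Γ = φ(d₁) / (S·σ·√T) = 0.003292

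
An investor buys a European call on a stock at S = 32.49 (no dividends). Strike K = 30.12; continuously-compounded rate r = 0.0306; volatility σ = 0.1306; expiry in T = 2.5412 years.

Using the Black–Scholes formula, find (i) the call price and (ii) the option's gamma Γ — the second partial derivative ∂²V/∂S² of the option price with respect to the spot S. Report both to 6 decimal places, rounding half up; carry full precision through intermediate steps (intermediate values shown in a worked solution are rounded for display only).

price = 5.460630
Γ = 0.041396

σ√T = 0.1306·√2.5412 = 0.208191
d₁ = (ln(S/K) + (r+σ²/2)T) / (σ√T) = (ln(32.49/30.12) + (0.0306+0.1306²/2)·2.5412) / 0.208191 = (0.075743 + 0.099433) / 0.208191 = 0.841416
d₂ = d₁ − σ√T = 0.841416 − 0.208191 = 0.633225
e^{−rT} = e^{−0.0306·2.5412} = 0.925186
N(d₁) = 0.799943,  N(d₂) = 0.736707
Call price V = S·N(d₁) − K·e^{−rT}·N(d₂) = 25.990132 − 20.529502 = 5.460630
φ(d₁) = (1/√(2π))·e^{−d₁²/2} = 0.280010
Γ = φ(d₁) / (S·σ·√T) = 0.041396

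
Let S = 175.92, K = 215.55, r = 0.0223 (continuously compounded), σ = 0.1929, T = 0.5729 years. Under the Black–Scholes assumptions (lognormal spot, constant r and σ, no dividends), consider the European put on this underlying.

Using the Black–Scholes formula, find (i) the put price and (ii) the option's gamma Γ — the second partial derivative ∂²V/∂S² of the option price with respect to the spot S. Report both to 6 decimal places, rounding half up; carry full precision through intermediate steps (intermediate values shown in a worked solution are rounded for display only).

σ√T = 0.1929·√0.5729 = 0.146006
d₁ = (ln(S/K) + (r+σ²/2)T) / (σ√T) = (ln(175.92/215.55) + (0.0223+0.1929²/2)·0.5729) / 0.146006 = (-0.203164 + 0.023435) / 0.146006 = -1.230967
d₂ = d₁ − σ√T = -1.230967 − 0.146006 = -1.376973
e^{−rT} = e^{−0.0223·0.5729} = 0.987306
N(−d₁) = 0.890832,  N(−d₂) = 0.915740
Put price V = K·e^{−rT}·N(−d₂) − S·N(−d₁) = 194.881985 − 156.715237 = 38.166748
φ(d₁) = (1/√(2π))·e^{−d₁²/2} = 0.187013
Γ = φ(d₁) / (S·σ·√T) = 0.007281

price = 38.166748
Γ = 0.007281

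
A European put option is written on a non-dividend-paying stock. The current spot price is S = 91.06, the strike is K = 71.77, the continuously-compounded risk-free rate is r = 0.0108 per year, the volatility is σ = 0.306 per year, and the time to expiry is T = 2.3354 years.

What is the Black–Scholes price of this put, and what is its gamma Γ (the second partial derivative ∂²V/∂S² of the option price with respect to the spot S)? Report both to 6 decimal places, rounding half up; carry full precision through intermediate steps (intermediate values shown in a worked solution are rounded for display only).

price = 6.588351
Γ = 0.006820

σ√T = 0.306·√2.3354 = 0.467630
d₁ = (ln(S/K) + (r+σ²/2)T) / (σ√T) = (ln(91.06/71.77) + (0.0108+0.306²/2)·2.3354) / 0.467630 = (0.238052 + 0.134561) / 0.467630 = 0.796812
d₂ = d₁ − σ√T = 0.796812 − 0.467630 = 0.329183
e^{−rT} = e^{−0.0108·2.3354} = 0.975093
N(−d₁) = 0.212780,  N(−d₂) = 0.371009
Put price V = K·e^{−rT}·N(−d₂) − S·N(−d₁) = 25.964096 − 19.375745 = 6.588351
φ(d₁) = (1/√(2π))·e^{−d₁²/2} = 0.290430
Γ = φ(d₁) / (S·σ·√T) = 0.006820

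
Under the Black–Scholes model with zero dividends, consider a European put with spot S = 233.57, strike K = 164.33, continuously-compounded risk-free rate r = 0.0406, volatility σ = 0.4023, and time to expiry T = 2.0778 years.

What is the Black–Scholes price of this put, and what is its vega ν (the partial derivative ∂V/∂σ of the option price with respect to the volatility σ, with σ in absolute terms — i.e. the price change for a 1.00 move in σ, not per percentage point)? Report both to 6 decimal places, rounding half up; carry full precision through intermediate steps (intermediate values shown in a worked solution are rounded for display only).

price = 13.900994
ν = 78.068300

σ√T = 0.4023·√2.0778 = 0.579898
d₁ = (ln(S/K) + (r+σ²/2)T) / (σ√T) = (ln(233.57/164.33) + (0.0406+0.4023²/2)·2.0778) / 0.579898 = (0.351605 + 0.252500) / 0.579898 = 1.041743
d₂ = d₁ − σ√T = 1.041743 − 0.579898 = 0.461844
e^{−rT} = e^{−0.0406·2.0778} = 0.919102
N(−d₁) = 0.148765,  N(−d₂) = 0.322096
Put price V = K·e^{−rT}·N(−d₂) − S·N(−d₁) = 48.648145 − 34.747151 = 13.900994
φ(d₁) = (1/√(2π))·e^{−d₁²/2} = 0.231876
ν = S·φ(d₁)·√T = 78.068300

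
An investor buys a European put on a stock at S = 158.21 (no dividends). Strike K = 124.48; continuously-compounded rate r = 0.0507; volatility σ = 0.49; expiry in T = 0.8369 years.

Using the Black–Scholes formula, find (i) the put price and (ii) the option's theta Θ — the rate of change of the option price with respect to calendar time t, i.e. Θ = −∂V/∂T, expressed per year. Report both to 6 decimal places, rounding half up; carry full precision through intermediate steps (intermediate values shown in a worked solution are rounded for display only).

σ√T = 0.49·√0.8369 = 0.448263
d₁ = (ln(S/K) + (r+σ²/2)T) / (σ√T) = (ln(158.21/124.48) + (0.0507+0.49²/2)·0.8369) / 0.448263 = (0.239778 + 0.142901) / 0.448263 = 0.853693
d₂ = d₁ − σ√T = 0.853693 − 0.448263 = 0.405430
e^{−rT} = e^{−0.0507·0.8369} = 0.958457
N(−d₁) = 0.196638,  N(−d₂) = 0.342581
Put price V = K·e^{−rT}·N(−d₂) − S·N(−d₁) = 40.872867 − 31.110036 = 9.762832
φ(d₁) = (1/√(2π))·e^{−d₁²/2} = 0.277112
Θ = −S·φ(d₁)·σ/(2√T) + r·K·e^{−rT}·N(−d₂) = −11.741356 + 2.072254 = -9.669101

price = 9.762832
Θ = -9.669101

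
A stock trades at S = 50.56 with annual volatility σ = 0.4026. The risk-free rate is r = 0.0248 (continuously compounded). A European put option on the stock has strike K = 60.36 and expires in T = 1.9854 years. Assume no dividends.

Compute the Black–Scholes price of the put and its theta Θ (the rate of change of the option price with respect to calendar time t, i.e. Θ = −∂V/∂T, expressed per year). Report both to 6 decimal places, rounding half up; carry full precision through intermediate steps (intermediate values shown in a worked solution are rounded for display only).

σ√T = 0.4026·√1.9854 = 0.567280
d₁ = (ln(S/K) + (r+σ²/2)T) / (σ√T) = (ln(50.56/60.36) + (0.0248+0.4026²/2)·1.9854) / 0.567280 = (-0.177166 + 0.210141) / 0.567280 = 0.058129
d₂ = d₁ − σ√T = 0.058129 − 0.567280 = -0.509151
e^{−rT} = e^{−0.0248·1.9854} = 0.951955
N(−d₁) = 0.476823,  N(−d₂) = 0.694677
Put price V = K·e^{−rT}·N(−d₂) − S·N(−d₁) = 39.916120 − 24.108163 = 15.807956
φ(d₁) = (1/√(2π))·e^{−d₁²/2} = 0.398269
Θ = −S·φ(d₁)·σ/(2√T) + r·K·e^{−rT}·N(−d₂) = −2.876757 + 0.989920 = -1.886837

price = 15.807956
Θ = -1.886837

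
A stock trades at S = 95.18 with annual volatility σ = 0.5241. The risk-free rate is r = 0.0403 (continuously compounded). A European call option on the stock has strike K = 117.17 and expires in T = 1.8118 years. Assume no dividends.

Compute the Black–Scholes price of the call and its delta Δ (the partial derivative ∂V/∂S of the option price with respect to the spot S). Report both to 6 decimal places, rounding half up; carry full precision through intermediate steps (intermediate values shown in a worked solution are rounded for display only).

σ√T = 0.5241·√1.8118 = 0.705455
d₁ = (ln(S/K) + (r+σ²/2)T) / (σ√T) = (ln(95.18/117.17) + (0.0403+0.5241²/2)·1.8118) / 0.705455 = (-0.207856 + 0.321849) / 0.705455 = 0.161588
d₂ = d₁ − σ√T = 0.161588 − 0.705455 = -0.543867
e^{−rT} = e^{−0.0403·1.8118} = 0.929586
N(d₁) = 0.564185,  N(d₂) = 0.293266
Call price V = S·N(d₁) − K·e^{−rT}·N(d₂) = 53.699103 − 31.942471 = 21.756631
Δ = N(d₁) = 0.564185

price = 21.756631
Δ = 0.564185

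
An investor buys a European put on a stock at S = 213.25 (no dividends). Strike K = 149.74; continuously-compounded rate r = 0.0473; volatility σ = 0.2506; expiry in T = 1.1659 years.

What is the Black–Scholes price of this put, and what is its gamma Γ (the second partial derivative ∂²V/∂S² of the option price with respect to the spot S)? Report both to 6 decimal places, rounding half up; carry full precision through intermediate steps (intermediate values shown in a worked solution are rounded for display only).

price = 1.337143
Γ = 0.001785

σ√T = 0.2506·√1.1659 = 0.270590
d₁ = (ln(S/K) + (r+σ²/2)T) / (σ√T) = (ln(213.25/149.74) + (0.0473+0.2506²/2)·1.1659) / 0.270590 = (0.353565 + 0.091757) / 0.270590 = 1.645742
d₂ = d₁ − σ√T = 1.645742 − 0.270590 = 1.375152
e^{−rT} = e^{−0.0473·1.1659} = 0.946346
N(−d₁) = 0.049908,  N(−d₂) = 0.084542
Put price V = K·e^{−rT}·N(−d₂) − S·N(−d₁) = 11.980121 − 10.642978 = 1.337143
φ(d₁) = (1/√(2π))·e^{−d₁²/2} = 0.102985
Γ = φ(d₁) / (S·σ·√T) = 0.001785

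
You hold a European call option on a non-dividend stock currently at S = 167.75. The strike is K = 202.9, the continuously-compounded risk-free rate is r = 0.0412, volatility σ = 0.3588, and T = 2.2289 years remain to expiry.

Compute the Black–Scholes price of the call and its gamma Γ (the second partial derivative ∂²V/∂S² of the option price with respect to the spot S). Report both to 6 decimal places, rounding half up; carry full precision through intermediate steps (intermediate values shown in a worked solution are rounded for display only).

price = 29.193800
Γ = 0.004424

σ√T = 0.3588·√2.2289 = 0.535670
d₁ = (ln(S/K) + (r+σ²/2)T) / (σ√T) = (ln(167.75/202.9) + (0.0412+0.3588²/2)·2.2289) / 0.535670 = (-0.190238 + 0.235302) / 0.535670 = 0.084126
d₂ = d₁ − σ√T = 0.084126 − 0.535670 = -0.451545
e^{−rT} = e^{−0.0412·2.2289} = 0.912260
N(d₁) = 0.533522,  N(d₂) = 0.325798
Call price V = S·N(d₁) − K·e^{−rT}·N(d₂) = 89.498273 − 60.304473 = 29.193800
φ(d₁) = (1/√(2π))·e^{−d₁²/2} = 0.397533
Γ = φ(d₁) / (S·σ·√T) = 0.004424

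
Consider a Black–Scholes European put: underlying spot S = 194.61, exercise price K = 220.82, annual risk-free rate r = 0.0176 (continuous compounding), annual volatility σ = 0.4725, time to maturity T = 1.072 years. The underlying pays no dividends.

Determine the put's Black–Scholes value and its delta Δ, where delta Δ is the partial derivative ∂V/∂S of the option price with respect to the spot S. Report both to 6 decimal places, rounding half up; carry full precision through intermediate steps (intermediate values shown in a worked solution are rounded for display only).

price = 51.716623
Δ = -0.490067

σ√T = 0.4725·√1.072 = 0.489214
d₁ = (ln(S/K) + (r+σ²/2)T) / (σ√T) = (ln(194.61/220.82) + (0.0176+0.4725²/2)·1.072) / 0.489214 = (-0.126350 + 0.138533) / 0.489214 = 0.024902
d₂ = d₁ − σ√T = 0.024902 − 0.489214 = -0.464313
e^{−rT} = e^{−0.0176·1.072} = 0.981310
N(−d₁) = 0.490067,  N(−d₂) = 0.678788
Put price V = K·e^{−rT}·N(−d₂) − S·N(−d₁) = 147.088509 − 95.371886 = 51.716623
Δ = −N(−d₁) = -0.490067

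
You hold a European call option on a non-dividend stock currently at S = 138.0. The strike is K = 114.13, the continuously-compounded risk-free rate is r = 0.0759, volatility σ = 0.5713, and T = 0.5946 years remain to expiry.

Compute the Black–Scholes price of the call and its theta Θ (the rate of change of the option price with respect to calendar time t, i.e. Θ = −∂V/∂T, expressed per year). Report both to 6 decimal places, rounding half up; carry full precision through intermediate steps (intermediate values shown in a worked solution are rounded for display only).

σ√T = 0.5713·√0.5946 = 0.440531
d₁ = (ln(S/K) + (r+σ²/2)T) / (σ√T) = (ln(138.0/114.13) + (0.0759+0.5713²/2)·0.5946) / 0.440531 = (0.189916 + 0.142164) / 0.440531 = 0.753816
d₂ = d₁ − σ√T = 0.753816 − 0.440531 = 0.313285
e^{−rT} = e^{−0.0759·0.5946} = 0.955873
N(d₁) = 0.774520,  N(d₂) = 0.622968
Call price V = S·N(d₁) − K·e^{−rT}·N(d₂) = 106.883787 − 67.961934 = 38.921853
φ(d₁) = (1/√(2π))·e^{−d₁²/2} = 0.300275
Θ = −S·φ(d₁)·σ/(2√T) − r·K·e^{−rT}·N(d₂) = −15.350391 − 5.158311 = -20.508702

price = 38.921853
Θ = -20.508702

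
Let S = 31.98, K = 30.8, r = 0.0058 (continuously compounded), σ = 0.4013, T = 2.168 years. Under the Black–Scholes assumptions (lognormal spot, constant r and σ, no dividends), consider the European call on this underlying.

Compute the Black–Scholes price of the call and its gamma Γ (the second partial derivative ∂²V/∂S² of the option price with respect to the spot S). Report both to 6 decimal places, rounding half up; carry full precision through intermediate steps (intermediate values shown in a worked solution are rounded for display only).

σ√T = 0.4013·√2.168 = 0.590879
d₁ = (ln(S/K) + (r+σ²/2)T) / (σ√T) = (ln(31.98/30.8) + (0.0058+0.4013²/2)·2.168) / 0.590879 = (0.037596 + 0.187144) / 0.590879 = 0.380348
d₂ = d₁ − σ√T = 0.380348 − 0.590879 = -0.210532
e^{−rT} = e^{−0.0058·2.168} = 0.987504
N(d₁) = 0.648156,  N(d₂) = 0.416626
Call price V = S·N(d₁) − K·e^{−rT}·N(d₂) = 20.728040 − 12.671747 = 8.056293
φ(d₁) = (1/√(2π))·e^{−d₁²/2} = 0.371105
Γ = φ(d₁) / (S·σ·√T) = 0.019639

price = 8.056293
Γ = 0.019639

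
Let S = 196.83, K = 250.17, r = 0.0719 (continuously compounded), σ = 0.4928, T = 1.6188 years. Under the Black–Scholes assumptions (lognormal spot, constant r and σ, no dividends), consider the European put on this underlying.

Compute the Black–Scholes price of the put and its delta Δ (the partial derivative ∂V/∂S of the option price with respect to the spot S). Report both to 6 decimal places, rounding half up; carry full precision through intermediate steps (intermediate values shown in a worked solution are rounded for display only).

σ√T = 0.4928·√1.6188 = 0.627000
d₁ = (ln(S/K) + (r+σ²/2)T) / (σ√T) = (ln(196.83/250.17) + (0.0719+0.4928²/2)·1.6188) / 0.627000 = (-0.239800 + 0.312956) / 0.627000 = 0.116676
d₂ = d₁ − σ√T = 0.116676 − 0.627000 = -0.510324
e^{−rT} = e^{−0.0719·1.6188} = 0.890126
N(−d₁) = 0.453558,  N(−d₂) = 0.695088
Put price V = K·e^{−rT}·N(−d₂) − S·N(−d₁) = 154.784168 − 89.273912 = 65.510257
Δ = −N(−d₁) = -0.453558

price = 65.510257
Δ = -0.453558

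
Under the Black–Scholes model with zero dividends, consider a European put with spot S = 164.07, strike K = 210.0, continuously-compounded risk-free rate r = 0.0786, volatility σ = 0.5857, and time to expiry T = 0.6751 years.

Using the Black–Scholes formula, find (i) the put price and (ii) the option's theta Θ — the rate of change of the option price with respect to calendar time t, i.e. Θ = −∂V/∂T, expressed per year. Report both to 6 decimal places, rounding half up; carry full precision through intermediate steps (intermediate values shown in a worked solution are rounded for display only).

σ√T = 0.5857·√0.6751 = 0.481237
d₁ = (ln(S/K) + (r+σ²/2)T) / (σ√T) = (ln(164.07/210.0) + (0.0786+0.5857²/2)·0.6751) / 0.481237 = (-0.246814 + 0.168858) / 0.481237 = -0.161993
d₂ = d₁ − σ√T = -0.161993 − 0.481237 = -0.643230
e^{−rT} = e^{−0.0786·0.6751} = 0.948320
N(−d₁) = 0.564344,  N(−d₂) = 0.739963
Put price V = K·e^{−rT}·N(−d₂) − S·N(−d₁) = 147.361522 − 92.591940 = 54.769582
φ(d₁) = (1/√(2π))·e^{−d₁²/2} = 0.393742
Θ = −S·φ(d₁)·σ/(2√T) + r·K·e^{−rT}·N(−d₂) = −23.025132 + 11.582616 = -11.442517

price = 54.769582
Θ = -11.442517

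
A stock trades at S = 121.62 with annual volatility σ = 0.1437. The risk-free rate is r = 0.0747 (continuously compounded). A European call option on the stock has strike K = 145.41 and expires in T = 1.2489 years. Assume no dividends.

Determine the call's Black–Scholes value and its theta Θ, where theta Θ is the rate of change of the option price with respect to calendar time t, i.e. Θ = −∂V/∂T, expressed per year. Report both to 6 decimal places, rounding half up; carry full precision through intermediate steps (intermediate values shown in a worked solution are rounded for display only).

σ√T = 0.1437·√1.2489 = 0.160591
d₁ = (ln(S/K) + (r+σ²/2)T) / (σ√T) = (ln(121.62/145.41) + (0.0747+0.1437²/2)·1.2489) / 0.160591 = (-0.178656 + 0.106188) / 0.160591 = -0.451261
d₂ = d₁ − σ√T = -0.451261 − 0.160591 = -0.611852
e^{−rT} = e^{−0.0747·1.2489} = 0.910927
N(d₁) = 0.325901,  N(d₂) = 0.270318
Call price V = S·N(d₁) − K·e^{−rT}·N(d₂) = 39.636039 − 35.805724 = 3.830315
φ(d₁) = (1/√(2π))·e^{−d₁²/2} = 0.360322
Θ = −S·φ(d₁)·σ/(2√T) − r·K·e^{−rT}·N(d₂) = −2.817467 − 2.674688 = -5.492155

price = 3.830315
Θ = -5.492155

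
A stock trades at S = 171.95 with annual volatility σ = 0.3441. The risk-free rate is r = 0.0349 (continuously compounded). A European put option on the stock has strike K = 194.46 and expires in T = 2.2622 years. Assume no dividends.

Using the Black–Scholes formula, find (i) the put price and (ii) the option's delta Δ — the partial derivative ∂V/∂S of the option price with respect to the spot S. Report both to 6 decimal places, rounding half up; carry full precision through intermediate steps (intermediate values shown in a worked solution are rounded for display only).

price = 39.902507
Δ = -0.431083

σ√T = 0.3441·√2.2622 = 0.517547
d₁ = (ln(S/K) + (r+σ²/2)T) / (σ√T) = (ln(171.95/194.46) + (0.0349+0.3441²/2)·2.2622) / 0.517547 = (-0.123023 + 0.212878) / 0.517547 = 0.173618
d₂ = d₁ − σ√T = 0.173618 − 0.517547 = -0.343929
e^{−rT} = e^{−0.0349·2.2622} = 0.924085
N(−d₁) = 0.431083,  N(−d₂) = 0.634550
Put price V = K·e^{−rT}·N(−d₂) − S·N(−d₁) = 114.027181 − 74.124674 = 39.902507
Δ = −N(−d₁) = -0.431083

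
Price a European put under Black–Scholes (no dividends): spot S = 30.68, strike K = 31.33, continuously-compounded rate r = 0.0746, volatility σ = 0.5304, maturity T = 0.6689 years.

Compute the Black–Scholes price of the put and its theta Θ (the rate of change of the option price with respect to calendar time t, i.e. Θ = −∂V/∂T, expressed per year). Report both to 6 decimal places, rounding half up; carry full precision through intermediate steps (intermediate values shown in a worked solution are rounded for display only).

price = 4.766855
Θ = -2.567902

σ√T = 0.5304·√0.6689 = 0.433795
d₁ = (ln(S/K) + (r+σ²/2)T) / (σ√T) = (ln(30.68/31.33) + (0.0746+0.5304²/2)·0.6689) / 0.433795 = (-0.020965 + 0.143989) / 0.433795 = 0.283599
d₂ = d₁ − σ√T = 0.283599 − 0.433795 = -0.150196
e^{−rT} = e^{−0.0746·0.6689} = 0.951325
N(−d₁) = 0.388359,  N(−d₂) = 0.559695
Put price V = K·e^{−rT}·N(−d₂) − S·N(−d₁) = 16.681706 − 11.914850 = 4.766855
φ(d₁) = (1/√(2π))·e^{−d₁²/2} = 0.383217
Θ = −S·φ(d₁)·σ/(2√T) + r·K·e^{−rT}·N(−d₂) = −3.812357 + 1.244455 = -2.567902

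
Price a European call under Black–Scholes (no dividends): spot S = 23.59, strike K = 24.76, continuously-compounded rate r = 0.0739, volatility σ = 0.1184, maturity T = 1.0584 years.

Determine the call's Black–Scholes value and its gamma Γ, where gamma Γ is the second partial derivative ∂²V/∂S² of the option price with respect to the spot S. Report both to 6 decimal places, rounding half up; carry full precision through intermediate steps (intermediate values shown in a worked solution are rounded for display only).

σ√T = 0.1184·√1.0584 = 0.121808
d₁ = (ln(S/K) + (r+σ²/2)T) / (σ√T) = (ln(23.59/24.76) + (0.0739+0.1184²/2)·1.0584) / 0.121808 = (-0.048407 + 0.085634) / 0.121808 = 0.305627
d₂ = d₁ − σ√T = 0.305627 − 0.121808 = 0.183818
e^{−rT} = e^{−0.0739·1.0584} = 0.924765
N(d₁) = 0.620055,  N(d₂) = 0.572922
Call price V = S·N(d₁) − K·e^{−rT}·N(d₂) = 14.627109 − 13.118297 = 1.508812
φ(d₁) = (1/√(2π))·e^{−d₁²/2} = 0.380739
Γ = φ(d₁) / (S·σ·√T) = 0.132502

price = 1.508812
Γ = 0.132502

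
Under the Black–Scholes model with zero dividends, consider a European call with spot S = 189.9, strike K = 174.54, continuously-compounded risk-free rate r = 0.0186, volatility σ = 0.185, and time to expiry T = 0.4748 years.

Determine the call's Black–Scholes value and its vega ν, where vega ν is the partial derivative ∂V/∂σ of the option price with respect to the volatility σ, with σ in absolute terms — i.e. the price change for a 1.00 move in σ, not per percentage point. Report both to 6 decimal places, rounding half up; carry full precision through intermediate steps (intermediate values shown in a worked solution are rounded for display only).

price = 20.022850
ν = 38.068407

σ√T = 0.185·√0.4748 = 0.127476
d₁ = (ln(S/K) + (r+σ²/2)T) / (σ√T) = (ln(189.9/174.54) + (0.0186+0.185²/2)·0.4748) / 0.127476 = (0.084344 + 0.016956) / 0.127476 = 0.794662
d₂ = d₁ − σ√T = 0.794662 − 0.127476 = 0.667186
e^{−rT} = e^{−0.0186·0.4748} = 0.991208
N(d₁) = 0.786595,  N(d₂) = 0.747673
Call price V = S·N(d₁) − K·e^{−rT}·N(d₂) = 149.374356 − 129.351506 = 20.022850
φ(d₁) = (1/√(2π))·e^{−d₁²/2} = 0.290927
ν = S·φ(d₁)·√T = 38.068407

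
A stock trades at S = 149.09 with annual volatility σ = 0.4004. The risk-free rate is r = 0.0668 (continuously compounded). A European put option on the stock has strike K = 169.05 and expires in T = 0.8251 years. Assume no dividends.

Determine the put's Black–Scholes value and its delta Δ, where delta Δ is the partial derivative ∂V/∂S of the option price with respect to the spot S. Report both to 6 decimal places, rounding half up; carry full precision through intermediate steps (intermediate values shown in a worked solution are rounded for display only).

price = 28.160360
Δ = -0.504813

σ√T = 0.4004·√0.8251 = 0.363703
d₁ = (ln(S/K) + (r+σ²/2)T) / (σ√T) = (ln(149.09/169.05) + (0.0668+0.4004²/2)·0.8251) / 0.363703 = (-0.125644 + 0.121257) / 0.363703 = -0.012064
d₂ = d₁ − σ√T = -0.012064 − 0.363703 = -0.375767
e^{−rT} = e^{−0.0668·0.8251} = 0.946375
N(−d₁) = 0.504813,  N(−d₂) = 0.646455
Put price V = K·e^{−rT}·N(−d₂) − S·N(−d₁) = 103.422872 − 75.262512 = 28.160360
Δ = −N(−d₁) = -0.504813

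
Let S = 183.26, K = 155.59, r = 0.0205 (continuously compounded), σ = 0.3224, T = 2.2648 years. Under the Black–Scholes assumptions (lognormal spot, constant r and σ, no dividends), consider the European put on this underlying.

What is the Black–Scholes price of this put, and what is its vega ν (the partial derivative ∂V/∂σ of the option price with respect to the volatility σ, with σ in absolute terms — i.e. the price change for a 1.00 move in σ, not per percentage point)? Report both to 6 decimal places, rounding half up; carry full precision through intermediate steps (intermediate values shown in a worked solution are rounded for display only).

σ√T = 0.3224·√2.2648 = 0.485188
d₁ = (ln(S/K) + (r+σ²/2)T) / (σ√T) = (ln(183.26/155.59) + (0.0205+0.3224²/2)·2.2648) / 0.485188 = (0.163682 + 0.164132) / 0.485188 = 0.675643
d₂ = d₁ − σ√T = 0.675643 − 0.485188 = 0.190455
e^{−rT} = e^{−0.0205·2.2648} = 0.954633
N(−d₁) = 0.249634,  N(−d₂) = 0.424476
Put price V = K·e^{−rT}·N(−d₂) − S·N(−d₁) = 63.048049 − 45.747889 = 17.300160
φ(d₁) = (1/√(2π))·e^{−d₁²/2} = 0.317529
ν = S·φ(d₁)·√T = 87.572248

price = 17.300160
ν = 87.572248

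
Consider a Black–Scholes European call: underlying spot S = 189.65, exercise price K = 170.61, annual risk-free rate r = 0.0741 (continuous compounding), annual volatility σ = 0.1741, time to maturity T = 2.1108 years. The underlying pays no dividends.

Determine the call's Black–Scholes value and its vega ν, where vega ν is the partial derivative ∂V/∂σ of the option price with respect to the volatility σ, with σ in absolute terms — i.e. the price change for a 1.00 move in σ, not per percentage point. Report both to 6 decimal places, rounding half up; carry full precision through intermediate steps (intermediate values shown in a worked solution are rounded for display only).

price = 46.993949
ν = 55.888725

σ√T = 0.1741·√2.1108 = 0.252943
d₁ = (ln(S/K) + (r+σ²/2)T) / (σ√T) = (ln(189.65/170.61) + (0.0741+0.1741²/2)·2.1108) / 0.252943 = (0.105800 + 0.188400) / 0.252943 = 1.163110
d₂ = d₁ − σ√T = 1.163110 − 0.252943 = 0.910167
e^{−rT} = e^{−0.0741·2.1108} = 0.855208
N(d₁) = 0.877608,  N(d₂) = 0.818633
Call price V = S·N(d₁) − K·e^{−rT}·N(d₂) = 166.438279 − 119.444330 = 46.993949
φ(d₁) = (1/√(2π))·e^{−d₁²/2} = 0.202837
ν = S·φ(d₁)·√T = 55.888725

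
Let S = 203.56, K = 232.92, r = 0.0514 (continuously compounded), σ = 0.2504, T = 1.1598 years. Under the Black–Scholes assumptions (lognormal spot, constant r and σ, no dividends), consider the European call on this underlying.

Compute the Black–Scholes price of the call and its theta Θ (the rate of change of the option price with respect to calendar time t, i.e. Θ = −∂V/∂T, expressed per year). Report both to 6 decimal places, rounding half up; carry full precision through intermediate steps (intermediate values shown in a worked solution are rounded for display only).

σ√T = 0.2504·√1.1598 = 0.269666
d₁ = (ln(S/K) + (r+σ²/2)T) / (σ√T) = (ln(203.56/232.92) + (0.0514+0.2504²/2)·1.1598) / 0.269666 = (-0.134734 + 0.095974) / 0.269666 = -0.143736
d₂ = d₁ − σ√T = -0.143736 − 0.269666 = -0.413402
e^{−rT} = e^{−0.0514·1.1598} = 0.942128
N(d₁) = 0.442854,  N(d₂) = 0.339656
Call price V = S·N(d₁) − K·e^{−rT}·N(d₂) = 90.147451 − 74.534320 = 15.613131
φ(d₁) = (1/√(2π))·e^{−d₁²/2} = 0.394842
Θ = −S·φ(d₁)·σ/(2√T) − r·K·e^{−rT}·N(d₂) = −9.343918 − 3.831064 = -13.174982

price = 15.613131
Θ = -13.174982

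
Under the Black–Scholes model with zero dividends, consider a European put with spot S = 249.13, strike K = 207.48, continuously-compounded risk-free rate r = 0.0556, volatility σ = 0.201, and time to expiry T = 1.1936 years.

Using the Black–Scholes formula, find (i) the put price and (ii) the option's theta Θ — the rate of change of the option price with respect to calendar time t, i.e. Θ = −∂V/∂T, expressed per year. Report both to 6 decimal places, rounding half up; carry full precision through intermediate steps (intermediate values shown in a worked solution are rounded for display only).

price = 3.077075
Θ = -2.564593

σ√T = 0.201·√1.1936 = 0.219597
d₁ = (ln(S/K) + (r+σ²/2)T) / (σ√T) = (ln(249.13/207.48) + (0.0556+0.201²/2)·1.1936) / 0.219597 = (0.182940 + 0.090475) / 0.219597 = 1.245081
d₂ = d₁ − σ√T = 1.245081 − 0.219597 = 1.025484
e^{−rT} = e^{−0.0556·1.1936} = 0.935790
N(−d₁) = 0.106551,  N(−d₂) = 0.152567
Put price V = K·e^{−rT}·N(−d₂) − S·N(−d₁) = 29.622140 − 26.545065 = 3.077075
φ(d₁) = (1/√(2π))·e^{−d₁²/2} = 0.183773
Θ = −S·φ(d₁)·σ/(2√T) + r·K·e^{−rT}·N(−d₂) = −4.211584 + 1.646991 = -2.564593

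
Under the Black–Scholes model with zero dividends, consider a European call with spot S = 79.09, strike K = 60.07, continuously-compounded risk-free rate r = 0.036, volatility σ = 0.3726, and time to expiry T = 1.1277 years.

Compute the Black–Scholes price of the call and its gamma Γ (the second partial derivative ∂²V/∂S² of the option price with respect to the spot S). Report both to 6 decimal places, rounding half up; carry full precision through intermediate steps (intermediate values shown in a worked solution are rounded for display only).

σ√T = 0.3726·√1.1277 = 0.395676
d₁ = (ln(S/K) + (r+σ²/2)T) / (σ√T) = (ln(79.09/60.07) + (0.036+0.3726²/2)·1.1277) / 0.395676 = (0.275076 + 0.118877) / 0.395676 = 0.995645
d₂ = d₁ − σ√T = 0.995645 − 0.395676 = 0.599969
e^{−rT} = e^{−0.036·1.1277} = 0.960216
N(d₁) = 0.840289,  N(d₂) = 0.725737
Call price V = S·N(d₁) − K·e^{−rT}·N(d₂) = 66.458433 − 41.860608 = 24.597826
φ(d₁) = (1/√(2π))·e^{−d₁²/2} = 0.243024
Γ = φ(d₁) / (S·σ·√T) = 0.007766

price = 24.597826
Γ = 0.007766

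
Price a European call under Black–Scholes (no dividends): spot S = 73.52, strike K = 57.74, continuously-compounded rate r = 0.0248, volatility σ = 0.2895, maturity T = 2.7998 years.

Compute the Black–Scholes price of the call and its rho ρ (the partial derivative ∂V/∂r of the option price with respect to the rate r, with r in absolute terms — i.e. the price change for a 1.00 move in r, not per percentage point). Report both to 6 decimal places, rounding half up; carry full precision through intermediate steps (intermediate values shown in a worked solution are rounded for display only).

price = 24.375259
ρ = 98.842931

σ√T = 0.2895·√2.7998 = 0.484409
d₁ = (ln(S/K) + (r+σ²/2)T) / (σ√T) = (ln(73.52/57.74) + (0.0248+0.2895²/2)·2.7998) / 0.484409 = (0.241607 + 0.186761) / 0.484409 = 0.884311
d₂ = d₁ − σ√T = 0.884311 − 0.484409 = 0.399903
e^{−rT} = e^{−0.0248·2.7998} = 0.932921
N(d₁) = 0.811736,  N(d₂) = 0.655386
Call price V = S·N(d₁) − K·e^{−rT}·N(d₂) = 59.678827 − 35.303569 = 24.375259
ρ = K·T·e^{−rT}·N(d₂) = 98.842931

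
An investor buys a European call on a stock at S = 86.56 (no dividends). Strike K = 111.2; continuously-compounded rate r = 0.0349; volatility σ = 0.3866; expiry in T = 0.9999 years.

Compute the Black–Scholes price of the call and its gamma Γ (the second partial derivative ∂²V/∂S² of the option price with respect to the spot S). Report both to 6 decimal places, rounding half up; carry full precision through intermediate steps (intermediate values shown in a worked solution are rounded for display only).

σ√T = 0.3866·√0.9999 = 0.386581
d₁ = (ln(S/K) + (r+σ²/2)T) / (σ√T) = (ln(86.56/111.2) + (0.0349+0.3866²/2)·0.9999) / 0.386581 = (-0.250493 + 0.109619) / 0.386581 = -0.364410
d₂ = d₁ − σ√T = -0.364410 − 0.386581 = -0.750990
e^{−rT} = e^{−0.0349·0.9999} = 0.965705
N(d₁) = 0.357776,  N(d₂) = 0.226329
Call price V = S·N(d₁) − K·e^{−rT}·N(d₂) = 30.969094 − 24.304688 = 6.664406
φ(d₁) = (1/√(2π))·e^{−d₁²/2} = 0.373314
Γ = φ(d₁) / (S·σ·√T) = 0.011156

price = 6.664406
Γ = 0.011156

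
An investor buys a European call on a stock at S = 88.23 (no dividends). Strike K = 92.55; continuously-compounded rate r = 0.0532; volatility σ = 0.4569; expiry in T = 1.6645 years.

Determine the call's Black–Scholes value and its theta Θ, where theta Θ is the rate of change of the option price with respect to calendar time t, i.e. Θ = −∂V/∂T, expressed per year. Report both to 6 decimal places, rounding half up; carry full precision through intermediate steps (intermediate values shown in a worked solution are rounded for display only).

σ√T = 0.4569·√1.6645 = 0.589472
d₁ = (ln(S/K) + (r+σ²/2)T) / (σ√T) = (ln(88.23/92.55) + (0.0532+0.4569²/2)·1.6645) / 0.589472 = (-0.047802 + 0.262290) / 0.589472 = 0.363865
d₂ = d₁ − σ√T = 0.363865 − 0.589472 = -0.225607
e^{−rT} = e^{−0.0532·1.6645} = 0.915256
N(d₁) = 0.642020,  N(d₂) = 0.410753
Call price V = S·N(d₁) − K·e^{−rT}·N(d₂) = 56.645463 − 34.793672 = 21.851791
φ(d₁) = (1/√(2π))·e^{−d₁²/2} = 0.373388
Θ = −S·φ(d₁)·σ/(2√T) − r·K·e^{−rT}·N(d₂) = −5.833455 − 1.851023 = -7.684479

price = 21.851791
Θ = -7.684479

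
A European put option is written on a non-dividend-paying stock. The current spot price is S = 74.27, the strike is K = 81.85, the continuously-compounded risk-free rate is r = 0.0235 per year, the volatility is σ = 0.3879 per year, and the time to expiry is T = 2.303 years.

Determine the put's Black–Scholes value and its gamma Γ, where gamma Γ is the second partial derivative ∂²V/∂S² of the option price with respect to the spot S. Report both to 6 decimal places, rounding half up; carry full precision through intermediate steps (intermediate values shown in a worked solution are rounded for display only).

price = 19.251051
Γ = 0.008904

σ√T = 0.3879·√2.303 = 0.588663
d₁ = (ln(S/K) + (r+σ²/2)T) / (σ√T) = (ln(74.27/81.85) + (0.0235+0.3879²/2)·2.303) / 0.588663 = (-0.097181 + 0.227383) / 0.588663 = 0.221182
d₂ = d₁ − σ√T = 0.221182 − 0.588663 = -0.367482
e^{−rT} = e^{−0.0235·2.303} = 0.947318
N(−d₁) = 0.412476,  N(−d₂) = 0.643370
Put price V = K·e^{−rT}·N(−d₂) − S·N(−d₁) = 49.885611 − 30.634560 = 19.251051
φ(d₁) = (1/√(2π))·e^{−d₁²/2} = 0.389302
Γ = φ(d₁) / (S·σ·√T) = 0.008904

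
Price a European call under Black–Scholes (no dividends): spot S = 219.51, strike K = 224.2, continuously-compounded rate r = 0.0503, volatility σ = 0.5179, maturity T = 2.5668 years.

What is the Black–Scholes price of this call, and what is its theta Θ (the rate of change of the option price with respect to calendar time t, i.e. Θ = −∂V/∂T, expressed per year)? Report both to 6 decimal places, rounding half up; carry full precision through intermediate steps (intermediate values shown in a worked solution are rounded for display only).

price = 78.782862
Θ = -16.045574

σ√T = 0.5179·√2.5668 = 0.829740
d₁ = (ln(S/K) + (r+σ²/2)T) / (σ√T) = (ln(219.51/224.2) + (0.0503+0.5179²/2)·2.5668) / 0.829740 = (-0.021141 + 0.473344) / 0.829740 = 0.544994
d₂ = d₁ − σ√T = 0.544994 − 0.829740 = -0.284746
e^{−rT} = e^{−0.0503·2.5668} = 0.878877
N(d₁) = 0.707121,  N(d₂) = 0.387920
Call price V = S·N(d₁) − K·e^{−rT}·N(d₂) = 155.220186 − 76.437324 = 78.782862
φ(d₁) = (1/√(2π))·e^{−d₁²/2} = 0.343885
Θ = −S·φ(d₁)·σ/(2√T) − r·K·e^{−rT}·N(d₂) = −12.200777 − 3.844797 = -16.045574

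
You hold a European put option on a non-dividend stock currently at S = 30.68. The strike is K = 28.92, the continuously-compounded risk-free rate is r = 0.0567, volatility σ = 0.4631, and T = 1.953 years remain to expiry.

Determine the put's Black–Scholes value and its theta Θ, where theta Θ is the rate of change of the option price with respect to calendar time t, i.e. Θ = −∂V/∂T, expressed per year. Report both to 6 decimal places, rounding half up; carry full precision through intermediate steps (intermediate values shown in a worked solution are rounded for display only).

price = 5.017919
Θ = -0.938280

σ√T = 0.4631·√1.953 = 0.647181
d₁ = (ln(S/K) + (r+σ²/2)T) / (σ√T) = (ln(30.68/28.92) + (0.0567+0.4631²/2)·1.953) / 0.647181 = (0.059078 + 0.320157) / 0.647181 = 0.585979
d₂ = d₁ − σ√T = 0.585979 − 0.647181 = -0.061202
e^{−rT} = e^{−0.0567·1.953} = 0.895176
N(−d₁) = 0.278945,  N(−d₂) = 0.524401
Put price V = K·e^{−rT}·N(−d₂) − S·N(−d₁) = 13.575948 − 8.558029 = 5.017919
φ(d₁) = (1/√(2π))·e^{−d₁²/2} = 0.336007
Θ = −S·φ(d₁)·σ/(2√T) + r·K·e^{−rT}·N(−d₂) = −1.708036 + 0.769756 = -0.938280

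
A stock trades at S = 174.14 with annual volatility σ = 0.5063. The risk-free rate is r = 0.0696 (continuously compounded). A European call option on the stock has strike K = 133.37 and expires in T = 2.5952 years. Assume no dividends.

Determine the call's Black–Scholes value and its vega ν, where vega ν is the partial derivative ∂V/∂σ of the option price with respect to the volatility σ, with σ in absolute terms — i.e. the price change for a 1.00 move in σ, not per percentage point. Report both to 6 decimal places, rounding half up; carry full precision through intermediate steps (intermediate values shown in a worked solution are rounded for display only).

σ√T = 0.5063·√2.5952 = 0.815630
d₁ = (ln(S/K) + (r+σ²/2)T) / (σ√T) = (ln(174.14/133.37) + (0.0696+0.5063²/2)·2.5952) / 0.815630 = (0.266732 + 0.513252) / 0.815630 = 0.956297
d₂ = d₁ − σ√T = 0.956297 − 0.815630 = 0.140667
e^{−rT} = e^{−0.0696·2.5952} = 0.834748
N(d₁) = 0.830539,  N(d₂) = 0.555933
Call price V = S·N(d₁) − K·e^{−rT}·N(d₂) = 144.630036 − 61.892212 = 82.737823
φ(d₁) = (1/√(2π))·e^{−d₁²/2} = 0.252539
ν = S·φ(d₁)·√T = 70.845470

price = 82.737823
ν = 70.845470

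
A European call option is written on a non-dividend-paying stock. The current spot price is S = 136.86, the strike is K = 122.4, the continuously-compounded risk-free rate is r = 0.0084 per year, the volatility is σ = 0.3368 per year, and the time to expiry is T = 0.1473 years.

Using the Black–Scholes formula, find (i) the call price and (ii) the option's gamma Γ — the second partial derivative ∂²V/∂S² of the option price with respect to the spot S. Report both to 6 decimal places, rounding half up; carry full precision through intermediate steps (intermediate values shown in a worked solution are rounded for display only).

σ√T = 0.3368·√0.1473 = 0.129263
d₁ = (ln(S/K) + (r+σ²/2)T) / (σ√T) = (ln(136.86/122.4) + (0.0084+0.3368²/2)·0.1473) / 0.129263 = (0.111664 + 0.009592) / 0.129263 = 0.938057
d₂ = d₁ − σ√T = 0.938057 − 0.129263 = 0.808795
e^{−rT} = e^{−0.0084·0.1473} = 0.998763
N(d₁) = 0.825893,  N(d₂) = 0.790683
Call price V = S·N(d₁) − K·e^{−rT}·N(d₂) = 113.031651 − 96.659967 = 16.371684
φ(d₁) = (1/√(2π))·e^{−d₁²/2} = 0.256940
Γ = φ(d₁) / (S·σ·√T) = 0.014524

price = 16.371684
Γ = 0.014524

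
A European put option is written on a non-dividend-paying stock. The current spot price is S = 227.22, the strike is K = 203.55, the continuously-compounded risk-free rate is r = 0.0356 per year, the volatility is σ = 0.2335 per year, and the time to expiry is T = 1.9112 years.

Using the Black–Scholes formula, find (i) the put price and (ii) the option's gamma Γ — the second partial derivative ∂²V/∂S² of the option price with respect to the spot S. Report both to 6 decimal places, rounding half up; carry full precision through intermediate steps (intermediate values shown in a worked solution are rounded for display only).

price = 12.152606
Γ = 0.004218

σ√T = 0.2335·√1.9112 = 0.322805
d₁ = (ln(S/K) + (r+σ²/2)T) / (σ√T) = (ln(227.22/203.55) + (0.0356+0.2335²/2)·1.9112) / 0.322805 = (0.110007 + 0.120140) / 0.322805 = 0.712961
d₂ = d₁ − σ√T = 0.712961 − 0.322805 = 0.390156
e^{−rT} = e^{−0.0356·1.9112} = 0.934224
N(−d₁) = 0.237935,  N(−d₂) = 0.348211
Put price V = K·e^{−rT}·N(−d₂) − S·N(−d₁) = 66.216184 − 54.063578 = 12.152606
φ(d₁) = (1/√(2π))·e^{−d₁²/2} = 0.309408
Γ = φ(d₁) / (S·σ·√T) = 0.004218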